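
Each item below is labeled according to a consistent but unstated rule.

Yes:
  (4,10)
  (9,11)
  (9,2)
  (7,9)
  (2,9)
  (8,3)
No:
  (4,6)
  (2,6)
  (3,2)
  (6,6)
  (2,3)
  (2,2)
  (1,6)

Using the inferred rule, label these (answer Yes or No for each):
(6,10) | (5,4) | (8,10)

Yes, No, Yes

The common property of the 'Yes' items is: max ≥ 7. No 'No' item has it.
(6,10) — max 10, hence Yes. (5,4) — max 5, hence No. (8,10) — max 10, hence Yes.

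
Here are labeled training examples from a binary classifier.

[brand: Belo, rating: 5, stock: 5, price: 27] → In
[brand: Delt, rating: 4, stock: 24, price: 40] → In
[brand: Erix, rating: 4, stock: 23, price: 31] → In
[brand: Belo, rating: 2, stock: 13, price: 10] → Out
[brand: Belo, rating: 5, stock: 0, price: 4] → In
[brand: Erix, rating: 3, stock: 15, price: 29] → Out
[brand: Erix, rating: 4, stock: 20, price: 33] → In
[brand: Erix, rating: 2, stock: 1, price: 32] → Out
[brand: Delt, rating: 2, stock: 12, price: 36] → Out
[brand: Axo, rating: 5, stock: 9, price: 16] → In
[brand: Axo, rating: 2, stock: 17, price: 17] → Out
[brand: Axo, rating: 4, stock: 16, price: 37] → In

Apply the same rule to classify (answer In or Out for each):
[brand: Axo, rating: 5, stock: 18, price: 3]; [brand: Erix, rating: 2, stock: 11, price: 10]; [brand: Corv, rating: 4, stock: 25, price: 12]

The rule appears to be: rating ≥ 4.
[brand: Axo, rating: 5, stock: 18, price: 3]: rating = 5 — fits, so In. [brand: Erix, rating: 2, stock: 11, price: 10]: rating = 2 — does not pass, so Out. [brand: Corv, rating: 4, stock: 25, price: 12]: rating = 4 — fits, so In.

In, Out, In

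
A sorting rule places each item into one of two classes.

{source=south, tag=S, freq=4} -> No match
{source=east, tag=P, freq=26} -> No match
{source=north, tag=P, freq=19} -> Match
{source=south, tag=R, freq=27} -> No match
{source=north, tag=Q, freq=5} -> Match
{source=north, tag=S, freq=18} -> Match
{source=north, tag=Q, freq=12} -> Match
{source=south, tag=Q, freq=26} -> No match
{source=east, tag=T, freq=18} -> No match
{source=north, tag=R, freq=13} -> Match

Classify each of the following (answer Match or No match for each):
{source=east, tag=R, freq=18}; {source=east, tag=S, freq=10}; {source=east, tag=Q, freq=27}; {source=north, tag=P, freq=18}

No match, No match, No match, Match

The classifier is using: source is north.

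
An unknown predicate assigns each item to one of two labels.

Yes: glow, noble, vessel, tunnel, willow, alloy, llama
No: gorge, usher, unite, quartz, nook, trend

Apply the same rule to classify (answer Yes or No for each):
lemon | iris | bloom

Yes, No, Yes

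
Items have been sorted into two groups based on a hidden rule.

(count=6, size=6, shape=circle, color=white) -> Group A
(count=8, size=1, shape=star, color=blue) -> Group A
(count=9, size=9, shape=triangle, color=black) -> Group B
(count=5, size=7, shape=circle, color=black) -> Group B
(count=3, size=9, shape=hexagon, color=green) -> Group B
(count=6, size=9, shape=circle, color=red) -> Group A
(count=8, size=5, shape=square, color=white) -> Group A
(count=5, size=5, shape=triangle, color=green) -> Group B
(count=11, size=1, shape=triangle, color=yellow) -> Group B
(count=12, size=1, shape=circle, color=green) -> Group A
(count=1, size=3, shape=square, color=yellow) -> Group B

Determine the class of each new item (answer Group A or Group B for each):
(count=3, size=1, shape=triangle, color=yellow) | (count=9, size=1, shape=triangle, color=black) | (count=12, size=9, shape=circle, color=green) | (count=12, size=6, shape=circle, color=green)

The common property of the 'Group A' items is: count is even. No 'Group B' item has it.
(count=3, size=1, shape=triangle, color=yellow): Group B (count = 3). (count=9, size=1, shape=triangle, color=black): Group B (count = 9). (count=12, size=9, shape=circle, color=green): Group A (count = 12). (count=12, size=6, shape=circle, color=green): Group A (count = 12).

Group B, Group B, Group A, Group A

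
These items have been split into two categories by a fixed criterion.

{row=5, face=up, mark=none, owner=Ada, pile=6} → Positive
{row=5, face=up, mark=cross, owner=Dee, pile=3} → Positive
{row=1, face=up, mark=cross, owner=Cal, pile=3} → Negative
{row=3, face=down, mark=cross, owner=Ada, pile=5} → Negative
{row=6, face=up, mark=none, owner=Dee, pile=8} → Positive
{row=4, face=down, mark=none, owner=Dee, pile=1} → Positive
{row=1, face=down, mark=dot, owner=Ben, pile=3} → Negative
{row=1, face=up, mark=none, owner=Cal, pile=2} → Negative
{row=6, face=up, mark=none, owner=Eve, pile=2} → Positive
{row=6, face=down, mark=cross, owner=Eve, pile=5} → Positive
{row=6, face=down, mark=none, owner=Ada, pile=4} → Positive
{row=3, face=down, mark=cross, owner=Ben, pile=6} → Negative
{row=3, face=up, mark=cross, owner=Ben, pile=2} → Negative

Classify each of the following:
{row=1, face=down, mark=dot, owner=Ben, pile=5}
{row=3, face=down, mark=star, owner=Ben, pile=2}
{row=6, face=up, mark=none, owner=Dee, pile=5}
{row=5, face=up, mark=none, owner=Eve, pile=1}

The common property of the 'Positive' items is: row ≥ 4. No 'Negative' item has it.

Negative, Negative, Positive, Positive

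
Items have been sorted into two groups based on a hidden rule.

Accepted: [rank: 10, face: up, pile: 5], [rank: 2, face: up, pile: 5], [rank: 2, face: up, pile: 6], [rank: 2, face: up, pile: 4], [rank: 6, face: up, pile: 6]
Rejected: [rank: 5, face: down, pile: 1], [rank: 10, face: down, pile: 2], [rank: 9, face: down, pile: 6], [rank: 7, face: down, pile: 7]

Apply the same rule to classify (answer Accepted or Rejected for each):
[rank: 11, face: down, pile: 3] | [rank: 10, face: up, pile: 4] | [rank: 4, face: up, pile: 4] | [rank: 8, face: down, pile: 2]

Rejected, Accepted, Accepted, Rejected

The common property of the 'Accepted' items is: face is up. No 'Rejected' item has it.
[rank: 11, face: down, pile: 3]: Rejected (face is down).
[rank: 10, face: up, pile: 4]: Accepted (face is up).
[rank: 4, face: up, pile: 4]: Accepted (face is up).
[rank: 8, face: down, pile: 2]: Rejected (face is down).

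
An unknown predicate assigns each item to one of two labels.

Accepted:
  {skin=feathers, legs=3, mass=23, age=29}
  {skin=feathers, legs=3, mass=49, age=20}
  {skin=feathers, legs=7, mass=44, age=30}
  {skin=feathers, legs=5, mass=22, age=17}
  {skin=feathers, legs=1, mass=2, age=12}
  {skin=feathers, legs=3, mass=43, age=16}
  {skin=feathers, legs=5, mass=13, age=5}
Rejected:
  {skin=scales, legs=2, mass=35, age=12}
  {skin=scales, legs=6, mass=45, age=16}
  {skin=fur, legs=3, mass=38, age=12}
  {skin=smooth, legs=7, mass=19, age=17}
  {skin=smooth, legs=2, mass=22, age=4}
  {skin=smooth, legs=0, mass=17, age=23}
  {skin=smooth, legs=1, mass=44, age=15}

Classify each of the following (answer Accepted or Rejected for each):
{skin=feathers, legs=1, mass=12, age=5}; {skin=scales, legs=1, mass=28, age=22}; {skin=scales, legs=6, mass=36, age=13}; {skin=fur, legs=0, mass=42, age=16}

A rule that fits every label: skin is feathers — true of each 'Accepted' example, false of each 'Rejected' one.
{skin=feathers, legs=1, mass=12, age=5}: Accepted (skin is feathers).
{skin=scales, legs=1, mass=28, age=22}: Rejected (skin is scales).
{skin=scales, legs=6, mass=36, age=13}: Rejected (skin is scales).
{skin=fur, legs=0, mass=42, age=16}: Rejected (skin is fur).

Accepted, Rejected, Rejected, Rejected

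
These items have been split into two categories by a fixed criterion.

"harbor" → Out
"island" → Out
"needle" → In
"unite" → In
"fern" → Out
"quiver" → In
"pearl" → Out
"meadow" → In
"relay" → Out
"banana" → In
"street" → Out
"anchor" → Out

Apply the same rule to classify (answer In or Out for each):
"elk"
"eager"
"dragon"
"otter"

One predicate separates the groups cleanly: has ≥ 3 vowels.
"elk": 1 vowel, does not satisfy this → Out. "eager": 3 vowels, matches → In. "dragon": 2 vowels, does not satisfy this → Out. "otter": 2 vowels, does not satisfy this → Out.

Out, In, Out, Out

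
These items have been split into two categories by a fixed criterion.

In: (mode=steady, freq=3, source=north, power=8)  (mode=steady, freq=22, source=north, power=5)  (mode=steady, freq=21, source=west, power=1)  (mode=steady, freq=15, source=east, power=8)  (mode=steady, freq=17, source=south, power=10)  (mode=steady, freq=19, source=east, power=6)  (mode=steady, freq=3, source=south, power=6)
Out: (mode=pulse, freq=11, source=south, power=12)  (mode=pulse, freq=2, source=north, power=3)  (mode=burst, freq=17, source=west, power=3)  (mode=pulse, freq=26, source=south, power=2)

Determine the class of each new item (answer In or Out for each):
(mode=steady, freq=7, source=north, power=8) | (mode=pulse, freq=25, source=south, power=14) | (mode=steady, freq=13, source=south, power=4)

In, Out, In

The distinguishing property — mode is steady — holds for all the 'In' cases and none of the 'Out' cases.
(mode=steady, freq=7, source=north, power=8): mode is steady — fits, so In. (mode=pulse, freq=25, source=south, power=14): mode is pulse — fails the rule, so Out. (mode=steady, freq=13, source=south, power=4): mode is steady — fits, so In.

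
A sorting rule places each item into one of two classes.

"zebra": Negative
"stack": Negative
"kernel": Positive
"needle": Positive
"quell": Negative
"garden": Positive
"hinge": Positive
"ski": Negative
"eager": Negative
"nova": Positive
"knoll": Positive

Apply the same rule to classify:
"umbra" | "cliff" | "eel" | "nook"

Negative, Negative, Negative, Positive

Rule: contains 'n'. This holds for each 'Positive' example and fails for each 'Negative' one.
"umbra": no 'n' — does not fit, so Negative. "cliff": no 'n' — does not fit, so Negative. "eel": no 'n' — does not fit, so Negative. "nook": has 'n' — checks out, so Positive.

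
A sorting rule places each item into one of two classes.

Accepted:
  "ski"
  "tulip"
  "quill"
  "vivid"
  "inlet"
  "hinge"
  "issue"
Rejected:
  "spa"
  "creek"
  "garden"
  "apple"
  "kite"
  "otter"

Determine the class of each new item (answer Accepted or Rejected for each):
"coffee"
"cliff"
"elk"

The distinguishing property — odd length AND contains 'i' — holds for all the 'Accepted' cases and none of the 'Rejected' cases.
"coffee" — length 6, no 'i', hence Rejected. "cliff" — length 5, has 'i', hence Accepted. "elk" — length 3, no 'i', hence Rejected.

Rejected, Accepted, Rejected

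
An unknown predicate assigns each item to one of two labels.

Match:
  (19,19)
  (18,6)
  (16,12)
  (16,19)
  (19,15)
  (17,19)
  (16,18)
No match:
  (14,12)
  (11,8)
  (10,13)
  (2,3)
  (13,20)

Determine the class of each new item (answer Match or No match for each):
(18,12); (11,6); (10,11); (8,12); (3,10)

Match, No match, No match, No match, No match

The pattern is that an item is 'Match' exactly when: first ≥ 15.
(18,12): first 18, meets the rule → Match.
(11,6): first 11, does not satisfy this → No match.
(10,11): first 10, does not satisfy this → No match.
(8,12): first 8, does not satisfy this → No match.
(3,10): first 3, does not satisfy this → No match.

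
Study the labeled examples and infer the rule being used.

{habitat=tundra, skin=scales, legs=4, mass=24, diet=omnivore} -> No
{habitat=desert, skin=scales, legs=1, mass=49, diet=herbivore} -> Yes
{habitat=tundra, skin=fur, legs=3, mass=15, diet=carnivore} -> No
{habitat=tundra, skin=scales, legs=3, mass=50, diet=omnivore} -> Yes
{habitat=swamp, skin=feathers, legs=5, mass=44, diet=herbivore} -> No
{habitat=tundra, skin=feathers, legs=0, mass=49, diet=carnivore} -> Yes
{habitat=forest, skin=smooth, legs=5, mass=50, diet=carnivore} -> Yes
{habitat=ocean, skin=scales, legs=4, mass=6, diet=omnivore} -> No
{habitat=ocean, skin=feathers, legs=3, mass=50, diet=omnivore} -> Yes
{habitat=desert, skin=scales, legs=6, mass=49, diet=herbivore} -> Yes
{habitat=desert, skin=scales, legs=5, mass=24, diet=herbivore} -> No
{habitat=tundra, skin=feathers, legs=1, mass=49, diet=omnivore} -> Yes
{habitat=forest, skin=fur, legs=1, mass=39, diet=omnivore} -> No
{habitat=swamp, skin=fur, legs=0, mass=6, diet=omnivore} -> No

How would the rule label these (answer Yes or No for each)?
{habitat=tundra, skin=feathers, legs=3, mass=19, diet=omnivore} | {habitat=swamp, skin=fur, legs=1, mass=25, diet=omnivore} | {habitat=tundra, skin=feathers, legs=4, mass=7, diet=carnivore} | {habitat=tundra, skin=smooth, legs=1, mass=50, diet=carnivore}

No, No, No, Yes

The distinguishing property — mass ≥ 49 — holds for all the 'Yes' cases and none of the 'No' cases.
{habitat=tundra, skin=feathers, legs=3, mass=19, diet=omnivore}: mass = 19, doesn't match → No. {habitat=swamp, skin=fur, legs=1, mass=25, diet=omnivore}: mass = 25, doesn't match → No. {habitat=tundra, skin=feathers, legs=4, mass=7, diet=carnivore}: mass = 7, doesn't match → No. {habitat=tundra, skin=smooth, legs=1, mass=50, diet=carnivore}: mass = 50, satisfies this → Yes.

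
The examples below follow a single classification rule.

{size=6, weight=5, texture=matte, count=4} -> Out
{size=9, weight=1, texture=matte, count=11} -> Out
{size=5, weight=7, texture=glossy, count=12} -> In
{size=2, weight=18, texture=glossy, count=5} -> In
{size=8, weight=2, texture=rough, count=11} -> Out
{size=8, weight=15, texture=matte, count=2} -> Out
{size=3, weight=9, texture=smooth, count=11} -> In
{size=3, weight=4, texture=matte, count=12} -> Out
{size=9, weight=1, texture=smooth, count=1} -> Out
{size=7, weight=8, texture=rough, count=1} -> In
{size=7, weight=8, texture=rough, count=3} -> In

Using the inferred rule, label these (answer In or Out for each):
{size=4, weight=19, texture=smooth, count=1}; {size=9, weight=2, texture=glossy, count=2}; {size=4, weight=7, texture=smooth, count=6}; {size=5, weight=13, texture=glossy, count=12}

Rule: size ≤ 7 AND weight ≥ 7. This holds for each 'In' example and fails for each 'Out' one.

In, Out, In, In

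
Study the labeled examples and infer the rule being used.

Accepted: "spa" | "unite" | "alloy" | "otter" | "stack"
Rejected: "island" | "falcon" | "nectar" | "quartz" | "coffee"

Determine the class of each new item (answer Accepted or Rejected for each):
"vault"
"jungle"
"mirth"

Every 'Accepted' example satisfies: odd length. None of the 'Rejected' examples do.
Accepted: "vault", since length 5. Rejected: "jungle", since length 6. Accepted: "mirth", since length 5.

Accepted, Rejected, Accepted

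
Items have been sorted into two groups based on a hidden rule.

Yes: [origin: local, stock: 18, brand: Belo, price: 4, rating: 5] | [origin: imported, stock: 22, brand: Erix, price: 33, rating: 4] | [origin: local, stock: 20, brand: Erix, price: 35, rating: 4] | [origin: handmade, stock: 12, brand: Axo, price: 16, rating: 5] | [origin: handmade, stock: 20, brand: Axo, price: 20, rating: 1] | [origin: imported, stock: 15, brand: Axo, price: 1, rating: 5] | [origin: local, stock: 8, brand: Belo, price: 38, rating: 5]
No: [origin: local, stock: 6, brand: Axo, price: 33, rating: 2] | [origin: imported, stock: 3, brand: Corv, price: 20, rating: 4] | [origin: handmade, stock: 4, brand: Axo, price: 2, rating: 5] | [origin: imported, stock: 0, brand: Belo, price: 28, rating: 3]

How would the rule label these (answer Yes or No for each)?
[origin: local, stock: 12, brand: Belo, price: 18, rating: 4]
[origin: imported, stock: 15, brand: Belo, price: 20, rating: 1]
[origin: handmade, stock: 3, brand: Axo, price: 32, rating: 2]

The common property of the 'Yes' items is: stock ≥ 8. No 'No' item has it.
[origin: local, stock: 12, brand: Belo, price: 18, rating: 4]: stock = 12 — passes, so Yes.
[origin: imported, stock: 15, brand: Belo, price: 20, rating: 1]: stock = 15 — passes, so Yes.
[origin: handmade, stock: 3, brand: Axo, price: 32, rating: 2]: stock = 3 — does not satisfy this, so No.

Yes, Yes, No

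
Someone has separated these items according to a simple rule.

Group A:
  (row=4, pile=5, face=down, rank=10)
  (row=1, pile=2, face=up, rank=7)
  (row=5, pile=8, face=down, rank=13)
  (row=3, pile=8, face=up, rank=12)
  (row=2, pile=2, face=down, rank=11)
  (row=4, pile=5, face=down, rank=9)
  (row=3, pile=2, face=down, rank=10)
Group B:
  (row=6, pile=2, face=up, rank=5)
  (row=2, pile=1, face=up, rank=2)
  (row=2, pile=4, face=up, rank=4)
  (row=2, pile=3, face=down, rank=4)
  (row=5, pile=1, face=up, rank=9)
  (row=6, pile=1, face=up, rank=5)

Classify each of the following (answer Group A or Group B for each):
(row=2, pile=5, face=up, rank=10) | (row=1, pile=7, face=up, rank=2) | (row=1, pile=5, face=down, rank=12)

Every 'Group A' example satisfies: pile ≥ 2 AND rank ≥ 7. None of the 'Group B' examples do.
(row=2, pile=5, face=up, rank=10) — pile = 5, rank = 10, hence Group A.
(row=1, pile=7, face=up, rank=2) — pile = 7, rank = 2, hence Group B.
(row=1, pile=5, face=down, rank=12) — pile = 5, rank = 12, hence Group A.

Group A, Group B, Group A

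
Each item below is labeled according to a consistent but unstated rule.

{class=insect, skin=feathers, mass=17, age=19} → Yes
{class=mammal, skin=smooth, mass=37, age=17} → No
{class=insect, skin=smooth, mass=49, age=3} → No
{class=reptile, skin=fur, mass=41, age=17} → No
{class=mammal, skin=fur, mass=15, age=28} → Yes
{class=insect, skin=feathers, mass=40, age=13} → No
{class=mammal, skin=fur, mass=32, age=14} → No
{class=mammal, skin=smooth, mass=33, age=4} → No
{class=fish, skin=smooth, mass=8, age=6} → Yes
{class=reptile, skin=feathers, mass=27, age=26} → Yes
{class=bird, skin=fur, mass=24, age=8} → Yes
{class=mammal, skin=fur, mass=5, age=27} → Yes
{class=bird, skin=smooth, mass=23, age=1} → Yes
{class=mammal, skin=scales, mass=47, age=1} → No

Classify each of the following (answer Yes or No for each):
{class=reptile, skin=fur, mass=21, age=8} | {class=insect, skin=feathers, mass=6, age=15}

Yes, Yes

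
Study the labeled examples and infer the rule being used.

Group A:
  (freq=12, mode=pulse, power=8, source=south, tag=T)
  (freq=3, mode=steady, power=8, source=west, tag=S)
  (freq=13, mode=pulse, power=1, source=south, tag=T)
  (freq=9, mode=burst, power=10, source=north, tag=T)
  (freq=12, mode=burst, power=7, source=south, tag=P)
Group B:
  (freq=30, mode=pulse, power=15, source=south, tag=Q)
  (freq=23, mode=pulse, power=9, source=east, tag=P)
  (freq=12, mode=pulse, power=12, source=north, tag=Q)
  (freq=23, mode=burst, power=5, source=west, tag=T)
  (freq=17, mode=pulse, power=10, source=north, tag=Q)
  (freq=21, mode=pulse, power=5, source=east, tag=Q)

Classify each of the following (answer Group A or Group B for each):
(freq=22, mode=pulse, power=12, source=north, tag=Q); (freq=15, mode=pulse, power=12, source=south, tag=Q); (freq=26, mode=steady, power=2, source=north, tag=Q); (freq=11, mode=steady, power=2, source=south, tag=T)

Group B, Group B, Group B, Group A

The pattern is that an item is 'Group A' exactly when: power ≤ 10 AND freq ≤ 13.
Group B: (freq=22, mode=pulse, power=12, source=north, tag=Q), since power = 12, freq = 22. Group B: (freq=15, mode=pulse, power=12, source=south, tag=Q), since power = 12, freq = 15. Group B: (freq=26, mode=steady, power=2, source=north, tag=Q), since power = 2, freq = 26. Group A: (freq=11, mode=steady, power=2, source=south, tag=T), since power = 2, freq = 11.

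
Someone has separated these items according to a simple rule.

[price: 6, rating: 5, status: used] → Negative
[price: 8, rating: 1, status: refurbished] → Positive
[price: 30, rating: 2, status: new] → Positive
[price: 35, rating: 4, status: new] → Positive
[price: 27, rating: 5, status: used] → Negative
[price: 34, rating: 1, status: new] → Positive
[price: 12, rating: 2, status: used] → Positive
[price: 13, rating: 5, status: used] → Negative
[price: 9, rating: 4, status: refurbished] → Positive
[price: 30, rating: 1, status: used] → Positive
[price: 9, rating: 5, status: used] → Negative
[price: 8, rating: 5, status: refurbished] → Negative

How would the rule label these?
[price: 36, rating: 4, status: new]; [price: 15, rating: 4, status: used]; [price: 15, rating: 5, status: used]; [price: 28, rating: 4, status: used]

Positive, Positive, Negative, Positive

The common property of the 'Positive' items is: rating ≤ 4. No 'Negative' item has it.
[price: 36, rating: 4, status: new] → rating = 4 → Positive.
[price: 15, rating: 4, status: used] → rating = 4 → Positive.
[price: 15, rating: 5, status: used] → rating = 5 → Negative.
[price: 28, rating: 4, status: used] → rating = 4 → Positive.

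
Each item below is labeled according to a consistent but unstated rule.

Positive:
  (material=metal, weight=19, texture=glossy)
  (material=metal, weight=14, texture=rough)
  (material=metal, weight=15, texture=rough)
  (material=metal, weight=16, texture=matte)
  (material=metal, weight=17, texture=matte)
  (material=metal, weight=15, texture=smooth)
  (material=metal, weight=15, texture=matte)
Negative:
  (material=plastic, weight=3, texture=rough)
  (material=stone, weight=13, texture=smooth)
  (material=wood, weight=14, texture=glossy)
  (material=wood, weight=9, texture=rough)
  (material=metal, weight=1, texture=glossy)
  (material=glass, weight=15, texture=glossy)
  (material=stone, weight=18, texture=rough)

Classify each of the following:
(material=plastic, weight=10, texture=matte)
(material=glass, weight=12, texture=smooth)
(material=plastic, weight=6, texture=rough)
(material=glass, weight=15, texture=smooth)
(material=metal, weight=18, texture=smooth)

Negative, Negative, Negative, Negative, Positive

A rule that fits every label: material is metal AND weight ≥ 3 — true of each 'Positive' example, false of each 'Negative' one.
(material=plastic, weight=10, texture=matte) — material is plastic, weight = 10, hence Negative. (material=glass, weight=12, texture=smooth) — material is glass, weight = 12, hence Negative. (material=plastic, weight=6, texture=rough) — material is plastic, weight = 6, hence Negative. (material=glass, weight=15, texture=smooth) — material is glass, weight = 15, hence Negative. (material=metal, weight=18, texture=smooth) — material is metal, weight = 18, hence Positive.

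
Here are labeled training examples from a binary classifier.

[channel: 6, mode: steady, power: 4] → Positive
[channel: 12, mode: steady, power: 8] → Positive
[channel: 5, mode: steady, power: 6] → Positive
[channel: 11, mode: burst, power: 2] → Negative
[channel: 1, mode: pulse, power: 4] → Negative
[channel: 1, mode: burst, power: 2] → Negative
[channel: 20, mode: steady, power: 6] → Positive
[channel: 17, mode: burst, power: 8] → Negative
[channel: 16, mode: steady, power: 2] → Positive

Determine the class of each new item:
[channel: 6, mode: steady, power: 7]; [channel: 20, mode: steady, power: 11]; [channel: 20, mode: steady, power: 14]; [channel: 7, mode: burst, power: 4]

Positive, Positive, Positive, Negative

Looking at the examples, the only property every 'Positive' case has and every 'Negative' case lacks is: mode is steady.
[channel: 6, mode: steady, power: 7] → mode is steady → Positive. [channel: 20, mode: steady, power: 11] → mode is steady → Positive. [channel: 20, mode: steady, power: 14] → mode is steady → Positive. [channel: 7, mode: burst, power: 4] → mode is burst → Negative.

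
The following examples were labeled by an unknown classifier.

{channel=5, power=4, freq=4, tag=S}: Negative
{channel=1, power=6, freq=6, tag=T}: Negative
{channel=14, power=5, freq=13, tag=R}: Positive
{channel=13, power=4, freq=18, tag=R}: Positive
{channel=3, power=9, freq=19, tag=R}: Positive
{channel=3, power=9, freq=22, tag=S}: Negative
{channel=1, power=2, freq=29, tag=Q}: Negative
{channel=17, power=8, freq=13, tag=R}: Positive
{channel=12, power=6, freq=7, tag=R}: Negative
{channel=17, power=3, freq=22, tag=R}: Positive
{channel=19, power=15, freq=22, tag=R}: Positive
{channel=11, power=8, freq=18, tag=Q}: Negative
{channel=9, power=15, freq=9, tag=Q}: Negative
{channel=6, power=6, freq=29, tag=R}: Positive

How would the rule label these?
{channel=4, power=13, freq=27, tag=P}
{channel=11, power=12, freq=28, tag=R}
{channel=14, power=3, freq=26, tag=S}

The rule appears to be: tag is R AND freq ≥ 9.

Negative, Positive, Negative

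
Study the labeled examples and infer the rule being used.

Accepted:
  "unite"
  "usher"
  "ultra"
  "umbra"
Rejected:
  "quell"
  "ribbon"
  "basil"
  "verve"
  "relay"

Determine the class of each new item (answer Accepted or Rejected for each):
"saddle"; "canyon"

Every 'Accepted' example satisfies: starts with 'u'. None of the 'Rejected' examples do.
"saddle" — starts with 's', hence Rejected.
"canyon" — starts with 'c', hence Rejected.

Rejected, Rejected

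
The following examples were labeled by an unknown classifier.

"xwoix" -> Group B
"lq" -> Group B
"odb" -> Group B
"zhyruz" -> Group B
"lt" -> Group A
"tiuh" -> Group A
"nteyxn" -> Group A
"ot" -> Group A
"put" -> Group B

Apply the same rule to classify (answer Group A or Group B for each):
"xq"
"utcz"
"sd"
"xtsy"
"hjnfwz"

The distinguishing property — even length AND contains 't' — holds for all the 'Group A' cases and none of the 'Group B' cases.
"xq": length 2, no 't' — does not pass, so Group B.
"utcz": length 4, has 't' — has this property, so Group A.
"sd": length 2, no 't' — does not pass, so Group B.
"xtsy": length 4, has 't' — has this property, so Group A.
"hjnfwz": length 6, no 't' — does not pass, so Group B.

Group B, Group A, Group B, Group A, Group B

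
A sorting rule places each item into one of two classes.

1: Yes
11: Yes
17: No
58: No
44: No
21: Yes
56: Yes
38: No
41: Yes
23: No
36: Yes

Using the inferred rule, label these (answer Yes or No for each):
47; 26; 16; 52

The common property of the 'Yes' items is: ≡ 1 (mod 5). No 'No' item has it.
47: 47 mod 5 = 2, does not fit → No. 26: 26 mod 5 = 1, fits → Yes. 16: 16 mod 5 = 1, fits → Yes. 52: 52 mod 5 = 2, does not fit → No.

No, Yes, Yes, No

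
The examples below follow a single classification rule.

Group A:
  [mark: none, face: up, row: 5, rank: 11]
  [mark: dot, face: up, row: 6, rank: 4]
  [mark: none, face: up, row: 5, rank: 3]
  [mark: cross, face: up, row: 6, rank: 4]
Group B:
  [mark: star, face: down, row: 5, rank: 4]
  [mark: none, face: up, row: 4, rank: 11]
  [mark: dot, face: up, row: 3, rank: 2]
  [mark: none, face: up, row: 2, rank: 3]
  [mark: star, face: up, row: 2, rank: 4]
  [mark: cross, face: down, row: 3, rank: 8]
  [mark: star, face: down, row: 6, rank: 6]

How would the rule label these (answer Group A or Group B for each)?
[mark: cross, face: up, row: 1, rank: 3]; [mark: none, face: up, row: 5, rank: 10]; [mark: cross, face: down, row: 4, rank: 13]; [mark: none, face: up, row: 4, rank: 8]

All 'Group A' examples share one property — face is up AND row ≥ 5 — and every 'Group B' example lacks it.
Group B: [mark: cross, face: up, row: 1, rank: 3], since face is up, row = 1. Group A: [mark: none, face: up, row: 5, rank: 10], since face is up, row = 5. Group B: [mark: cross, face: down, row: 4, rank: 13], since face is down, row = 4. Group B: [mark: none, face: up, row: 4, rank: 8], since face is up, row = 4.

Group B, Group A, Group B, Group B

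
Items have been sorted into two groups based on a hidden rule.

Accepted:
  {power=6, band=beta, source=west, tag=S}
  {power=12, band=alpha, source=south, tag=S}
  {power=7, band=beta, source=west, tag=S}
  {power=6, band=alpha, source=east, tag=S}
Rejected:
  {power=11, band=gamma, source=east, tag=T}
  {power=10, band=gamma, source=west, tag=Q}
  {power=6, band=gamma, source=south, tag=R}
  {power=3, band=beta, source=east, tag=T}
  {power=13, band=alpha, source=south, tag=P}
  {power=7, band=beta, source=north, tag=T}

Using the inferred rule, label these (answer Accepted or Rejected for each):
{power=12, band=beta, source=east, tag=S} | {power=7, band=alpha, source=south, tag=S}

Accepted, Accepted

Every 'Accepted' example satisfies: tag is S. None of the 'Rejected' examples do.
{power=12, band=beta, source=east, tag=S} — tag is S, hence Accepted.
{power=7, band=alpha, source=south, tag=S} — tag is S, hence Accepted.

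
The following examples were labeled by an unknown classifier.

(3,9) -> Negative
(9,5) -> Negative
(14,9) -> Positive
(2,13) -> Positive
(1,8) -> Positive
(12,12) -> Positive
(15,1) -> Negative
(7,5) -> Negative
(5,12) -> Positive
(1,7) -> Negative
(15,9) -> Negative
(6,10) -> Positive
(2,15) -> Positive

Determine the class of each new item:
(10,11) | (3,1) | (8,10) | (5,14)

Positive, Negative, Positive, Positive

The simplest hypothesis consistent with all the labels is: product is even.
(10,11): 10·11 = 110 — has this property, so Positive.
(3,1): 3·1 = 3 — doesn't match, so Negative.
(8,10): 8·10 = 80 — has this property, so Positive.
(5,14): 5·14 = 70 — has this property, so Positive.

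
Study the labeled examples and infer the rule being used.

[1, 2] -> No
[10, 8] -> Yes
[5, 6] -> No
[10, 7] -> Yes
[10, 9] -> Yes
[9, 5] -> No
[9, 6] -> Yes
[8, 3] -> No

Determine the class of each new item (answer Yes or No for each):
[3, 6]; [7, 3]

No, No

The simplest hypothesis consistent with all the labels is: sum ≥ 15.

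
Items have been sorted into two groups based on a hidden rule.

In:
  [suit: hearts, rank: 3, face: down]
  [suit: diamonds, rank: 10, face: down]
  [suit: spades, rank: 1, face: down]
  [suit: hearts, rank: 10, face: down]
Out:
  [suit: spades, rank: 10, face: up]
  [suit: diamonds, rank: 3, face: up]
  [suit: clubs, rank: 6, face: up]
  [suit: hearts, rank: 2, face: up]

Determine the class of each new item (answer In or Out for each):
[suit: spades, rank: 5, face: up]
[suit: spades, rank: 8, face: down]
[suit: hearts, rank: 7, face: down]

The common property of the 'In' items is: face is down. No 'Out' item has it.

Out, In, In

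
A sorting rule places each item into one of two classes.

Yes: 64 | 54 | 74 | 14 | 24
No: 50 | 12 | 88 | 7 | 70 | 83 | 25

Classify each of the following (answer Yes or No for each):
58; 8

No, No

The rule appears to be: ends in digit 4.
58: No (last digit 8).
8: No (last digit 8).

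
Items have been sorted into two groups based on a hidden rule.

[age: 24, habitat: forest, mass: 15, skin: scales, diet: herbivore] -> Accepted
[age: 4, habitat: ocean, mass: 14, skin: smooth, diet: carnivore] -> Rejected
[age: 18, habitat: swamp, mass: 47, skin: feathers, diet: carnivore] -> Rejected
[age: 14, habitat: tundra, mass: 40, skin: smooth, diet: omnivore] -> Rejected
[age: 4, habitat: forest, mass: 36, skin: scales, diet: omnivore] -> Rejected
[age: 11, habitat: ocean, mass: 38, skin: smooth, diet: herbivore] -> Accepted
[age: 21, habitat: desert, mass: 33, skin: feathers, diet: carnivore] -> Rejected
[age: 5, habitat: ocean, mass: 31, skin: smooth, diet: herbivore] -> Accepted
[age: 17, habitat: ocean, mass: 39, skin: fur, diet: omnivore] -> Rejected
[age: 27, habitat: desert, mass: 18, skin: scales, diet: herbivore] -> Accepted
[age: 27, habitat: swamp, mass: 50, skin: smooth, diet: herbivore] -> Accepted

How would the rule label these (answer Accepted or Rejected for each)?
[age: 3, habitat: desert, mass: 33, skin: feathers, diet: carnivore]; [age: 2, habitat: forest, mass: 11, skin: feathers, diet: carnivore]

Comparing the two groups points to one rule — diet is herbivore.
[age: 3, habitat: desert, mass: 33, skin: feathers, diet: carnivore]: diet is carnivore, lacks this property → Rejected. [age: 2, habitat: forest, mass: 11, skin: feathers, diet: carnivore]: diet is carnivore, lacks this property → Rejected.

Rejected, Rejected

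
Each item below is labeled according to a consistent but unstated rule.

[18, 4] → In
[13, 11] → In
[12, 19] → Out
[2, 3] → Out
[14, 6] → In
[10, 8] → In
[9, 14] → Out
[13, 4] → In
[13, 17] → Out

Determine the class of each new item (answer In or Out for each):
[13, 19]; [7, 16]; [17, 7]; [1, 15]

Rule: first > second. This holds for each 'In' example and fails for each 'Out' one.
[13, 19] — 13 < 19, hence Out.
[7, 16] — 7 < 16, hence Out.
[17, 7] — 17 > 7, hence In.
[1, 15] — 1 < 15, hence Out.

Out, Out, In, Out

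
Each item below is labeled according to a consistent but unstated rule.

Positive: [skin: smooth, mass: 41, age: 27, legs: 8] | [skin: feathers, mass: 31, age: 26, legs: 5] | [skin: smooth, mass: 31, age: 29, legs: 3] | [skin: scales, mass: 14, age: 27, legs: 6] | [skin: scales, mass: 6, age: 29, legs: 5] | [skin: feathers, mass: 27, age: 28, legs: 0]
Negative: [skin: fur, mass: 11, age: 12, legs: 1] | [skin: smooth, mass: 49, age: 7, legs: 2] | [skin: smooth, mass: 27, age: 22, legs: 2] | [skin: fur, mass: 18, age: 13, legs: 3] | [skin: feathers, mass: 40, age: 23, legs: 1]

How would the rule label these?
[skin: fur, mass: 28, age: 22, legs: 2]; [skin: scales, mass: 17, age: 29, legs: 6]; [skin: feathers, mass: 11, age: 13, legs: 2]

'Positive' ⟺ age ≥ 26.
[skin: fur, mass: 28, age: 22, legs: 2]: Negative (age = 22).
[skin: scales, mass: 17, age: 29, legs: 6]: Positive (age = 29).
[skin: feathers, mass: 11, age: 13, legs: 2]: Negative (age = 13).

Negative, Positive, Negative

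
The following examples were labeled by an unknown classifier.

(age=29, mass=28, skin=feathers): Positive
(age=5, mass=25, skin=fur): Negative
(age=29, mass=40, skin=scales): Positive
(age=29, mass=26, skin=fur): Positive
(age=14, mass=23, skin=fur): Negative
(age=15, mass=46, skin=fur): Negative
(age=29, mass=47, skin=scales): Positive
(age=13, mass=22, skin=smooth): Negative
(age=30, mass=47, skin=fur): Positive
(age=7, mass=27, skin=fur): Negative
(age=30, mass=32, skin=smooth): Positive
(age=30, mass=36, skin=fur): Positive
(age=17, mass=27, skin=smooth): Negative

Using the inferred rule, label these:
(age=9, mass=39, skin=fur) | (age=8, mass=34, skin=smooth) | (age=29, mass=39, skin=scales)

Negative, Negative, Positive

One predicate separates the groups cleanly: age ≥ 29.
(age=9, mass=39, skin=fur) — age = 9, hence Negative. (age=8, mass=34, skin=smooth) — age = 8, hence Negative. (age=29, mass=39, skin=scales) — age = 29, hence Positive.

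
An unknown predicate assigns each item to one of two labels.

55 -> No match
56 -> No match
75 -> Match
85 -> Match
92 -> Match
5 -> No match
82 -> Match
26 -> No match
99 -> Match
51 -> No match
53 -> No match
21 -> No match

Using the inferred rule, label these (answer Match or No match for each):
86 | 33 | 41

The distinguishing property — at least 75 — holds for all the 'Match' cases and none of the 'No match' cases.
86 — 86 ≥ 75, hence Match. 33 — 33 < 75, hence No match. 41 — 41 < 75, hence No match.

Match, No match, No match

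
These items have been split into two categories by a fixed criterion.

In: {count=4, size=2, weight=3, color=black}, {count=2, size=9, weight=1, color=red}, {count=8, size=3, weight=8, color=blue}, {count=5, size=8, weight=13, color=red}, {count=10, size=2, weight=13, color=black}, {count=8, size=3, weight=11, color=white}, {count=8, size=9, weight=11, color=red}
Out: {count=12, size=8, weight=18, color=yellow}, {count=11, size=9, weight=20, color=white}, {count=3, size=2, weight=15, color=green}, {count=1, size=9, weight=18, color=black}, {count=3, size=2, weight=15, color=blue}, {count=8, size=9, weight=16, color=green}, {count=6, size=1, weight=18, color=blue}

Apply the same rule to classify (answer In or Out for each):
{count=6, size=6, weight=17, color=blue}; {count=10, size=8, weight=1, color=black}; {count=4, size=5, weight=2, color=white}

All 'In' examples share one property — weight ≤ 13 — and every 'Out' example lacks it.
{count=6, size=6, weight=17, color=blue} → weight = 17 → Out. {count=10, size=8, weight=1, color=black} → weight = 1 → In. {count=4, size=5, weight=2, color=white} → weight = 2 → In.

Out, In, In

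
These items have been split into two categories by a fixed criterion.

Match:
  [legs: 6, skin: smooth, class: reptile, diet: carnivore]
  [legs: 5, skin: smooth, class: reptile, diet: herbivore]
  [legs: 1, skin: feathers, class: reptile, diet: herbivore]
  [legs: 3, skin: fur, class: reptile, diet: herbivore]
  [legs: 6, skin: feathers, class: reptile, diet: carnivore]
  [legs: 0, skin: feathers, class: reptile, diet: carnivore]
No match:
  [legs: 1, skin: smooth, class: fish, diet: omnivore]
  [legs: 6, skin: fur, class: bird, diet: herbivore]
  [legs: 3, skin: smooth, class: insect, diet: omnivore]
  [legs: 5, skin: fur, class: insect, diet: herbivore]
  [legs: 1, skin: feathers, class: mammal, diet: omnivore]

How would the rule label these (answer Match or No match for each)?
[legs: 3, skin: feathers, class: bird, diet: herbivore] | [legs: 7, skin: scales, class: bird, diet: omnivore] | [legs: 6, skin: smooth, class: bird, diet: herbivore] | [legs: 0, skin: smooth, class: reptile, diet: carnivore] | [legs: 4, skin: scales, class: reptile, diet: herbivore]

No match, No match, No match, Match, Match

Looking at the examples, the only property every 'Match' case has and every 'No match' case lacks is: class is reptile.
[legs: 3, skin: feathers, class: bird, diet: herbivore]: class is bird, doesn't match → No match. [legs: 7, skin: scales, class: bird, diet: omnivore]: class is bird, doesn't match → No match. [legs: 6, skin: smooth, class: bird, diet: herbivore]: class is bird, doesn't match → No match. [legs: 0, skin: smooth, class: reptile, diet: carnivore]: class is reptile, matches → Match. [legs: 4, skin: scales, class: reptile, diet: herbivore]: class is reptile, matches → Match.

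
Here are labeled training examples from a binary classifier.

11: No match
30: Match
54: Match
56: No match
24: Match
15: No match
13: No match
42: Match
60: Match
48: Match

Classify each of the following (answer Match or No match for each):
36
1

Match, No match

'Match' ⟺ multiple of 6.
Match: 36, since 36 = 6·6. No match: 1, since 1 = 6·0 + 1.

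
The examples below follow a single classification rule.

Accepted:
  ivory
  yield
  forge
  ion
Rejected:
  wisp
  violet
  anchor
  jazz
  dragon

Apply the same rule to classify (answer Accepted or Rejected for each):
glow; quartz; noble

Rejected, Rejected, Accepted

Every 'Accepted' example satisfies: odd length. None of the 'Rejected' examples do.
glow — length 4, hence Rejected. quartz — length 6, hence Rejected. noble — length 5, hence Accepted.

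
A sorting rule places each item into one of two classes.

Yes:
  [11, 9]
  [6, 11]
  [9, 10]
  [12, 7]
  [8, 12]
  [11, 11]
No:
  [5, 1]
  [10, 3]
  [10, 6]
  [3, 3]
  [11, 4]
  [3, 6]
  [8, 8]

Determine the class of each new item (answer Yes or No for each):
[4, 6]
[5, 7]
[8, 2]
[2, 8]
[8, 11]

The simplest hypothesis consistent with all the labels is: sum ≥ 17.
[4, 6] — 4+6 = 10, hence No.
[5, 7] — 5+7 = 12, hence No.
[8, 2] — 8+2 = 10, hence No.
[2, 8] — 2+8 = 10, hence No.
[8, 11] — 8+11 = 19, hence Yes.

No, No, No, No, Yes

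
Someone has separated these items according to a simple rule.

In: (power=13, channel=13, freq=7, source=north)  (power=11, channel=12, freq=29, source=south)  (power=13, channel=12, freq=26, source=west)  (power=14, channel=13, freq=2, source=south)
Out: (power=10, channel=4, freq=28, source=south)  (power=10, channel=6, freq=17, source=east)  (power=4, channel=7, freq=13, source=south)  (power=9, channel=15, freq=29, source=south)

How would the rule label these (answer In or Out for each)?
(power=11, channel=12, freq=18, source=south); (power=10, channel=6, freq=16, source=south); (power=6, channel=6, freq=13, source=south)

In, Out, Out

The rule appears to be: power ≥ 11.
In: (power=11, channel=12, freq=18, source=south), since power = 11. Out: (power=10, channel=6, freq=16, source=south), since power = 10. Out: (power=6, channel=6, freq=13, source=south), since power = 6.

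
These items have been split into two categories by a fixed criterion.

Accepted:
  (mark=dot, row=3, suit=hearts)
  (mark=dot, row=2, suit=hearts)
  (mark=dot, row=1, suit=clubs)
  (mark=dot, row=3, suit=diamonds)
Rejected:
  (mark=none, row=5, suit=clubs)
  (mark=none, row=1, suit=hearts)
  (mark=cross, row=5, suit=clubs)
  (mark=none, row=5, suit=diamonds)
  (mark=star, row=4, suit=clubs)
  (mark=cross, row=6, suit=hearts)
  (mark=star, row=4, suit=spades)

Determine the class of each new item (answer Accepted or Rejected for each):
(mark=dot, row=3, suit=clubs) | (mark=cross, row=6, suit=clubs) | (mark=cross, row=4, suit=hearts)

'Accepted' ⟺ mark is dot.
(mark=dot, row=3, suit=clubs): Accepted (mark is dot). (mark=cross, row=6, suit=clubs): Rejected (mark is cross). (mark=cross, row=4, suit=hearts): Rejected (mark is cross).

Accepted, Rejected, Rejected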